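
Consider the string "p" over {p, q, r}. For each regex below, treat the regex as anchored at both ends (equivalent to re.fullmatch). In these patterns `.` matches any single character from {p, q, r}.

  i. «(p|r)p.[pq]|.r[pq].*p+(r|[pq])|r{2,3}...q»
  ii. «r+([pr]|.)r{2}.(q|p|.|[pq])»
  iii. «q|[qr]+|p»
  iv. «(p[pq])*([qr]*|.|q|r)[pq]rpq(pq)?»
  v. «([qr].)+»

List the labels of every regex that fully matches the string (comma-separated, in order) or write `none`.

i → no match
ii → no match — must start with "r"
iii → match
iv → no match
v → no match

iii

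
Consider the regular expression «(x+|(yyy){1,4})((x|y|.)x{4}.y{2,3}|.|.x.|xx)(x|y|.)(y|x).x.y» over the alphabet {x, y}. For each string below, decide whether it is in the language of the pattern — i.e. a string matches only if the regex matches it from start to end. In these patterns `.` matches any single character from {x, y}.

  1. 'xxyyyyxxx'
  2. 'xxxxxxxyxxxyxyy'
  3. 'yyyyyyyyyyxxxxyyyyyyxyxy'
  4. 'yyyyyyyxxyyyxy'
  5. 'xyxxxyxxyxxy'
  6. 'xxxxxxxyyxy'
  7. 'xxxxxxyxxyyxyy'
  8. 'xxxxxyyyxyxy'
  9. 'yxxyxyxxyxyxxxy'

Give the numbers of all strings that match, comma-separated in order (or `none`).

none

1 → no match — must end with 'y'
2 → no match
3 → no match
4 → no match
5 → no match
6 → no match
7 → no match
8 → no match
9 → no match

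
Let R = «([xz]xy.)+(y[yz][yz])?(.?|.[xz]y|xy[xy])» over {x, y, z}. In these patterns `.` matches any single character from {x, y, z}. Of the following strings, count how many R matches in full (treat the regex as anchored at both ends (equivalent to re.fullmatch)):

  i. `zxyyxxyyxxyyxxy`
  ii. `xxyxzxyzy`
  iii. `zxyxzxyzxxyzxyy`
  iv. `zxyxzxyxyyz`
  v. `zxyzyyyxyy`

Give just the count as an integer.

i → match
ii → match
iii → match
iv → match
v → match
Total matched: 5

5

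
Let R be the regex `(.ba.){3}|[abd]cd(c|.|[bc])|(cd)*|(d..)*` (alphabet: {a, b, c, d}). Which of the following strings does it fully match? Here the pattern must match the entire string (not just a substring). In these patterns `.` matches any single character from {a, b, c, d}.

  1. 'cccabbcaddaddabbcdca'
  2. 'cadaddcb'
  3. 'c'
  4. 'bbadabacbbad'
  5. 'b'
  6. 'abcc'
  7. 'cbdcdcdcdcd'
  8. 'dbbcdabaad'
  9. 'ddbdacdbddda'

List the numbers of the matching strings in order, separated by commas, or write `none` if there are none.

1 → no match
2. 'cadaddcb' → no match
3. 'c' → no match
4. 'bbadabacbbad' → match
5. 'b' → no match
6. 'abcc' → no match
7. 'cbdcdcdcdcd' → no match
8. 'dbbcdabaad' → no match
9. 'ddbdacdbddda' → match

4, 9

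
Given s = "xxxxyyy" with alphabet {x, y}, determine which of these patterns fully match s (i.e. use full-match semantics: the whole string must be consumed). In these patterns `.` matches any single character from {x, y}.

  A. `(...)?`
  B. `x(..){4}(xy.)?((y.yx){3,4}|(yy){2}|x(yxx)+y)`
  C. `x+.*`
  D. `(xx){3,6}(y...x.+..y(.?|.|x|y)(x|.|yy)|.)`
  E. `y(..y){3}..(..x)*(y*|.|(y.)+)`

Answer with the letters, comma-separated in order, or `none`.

A → no match
B → no match
C → match
D → no match
E → no match — must start with "y"

C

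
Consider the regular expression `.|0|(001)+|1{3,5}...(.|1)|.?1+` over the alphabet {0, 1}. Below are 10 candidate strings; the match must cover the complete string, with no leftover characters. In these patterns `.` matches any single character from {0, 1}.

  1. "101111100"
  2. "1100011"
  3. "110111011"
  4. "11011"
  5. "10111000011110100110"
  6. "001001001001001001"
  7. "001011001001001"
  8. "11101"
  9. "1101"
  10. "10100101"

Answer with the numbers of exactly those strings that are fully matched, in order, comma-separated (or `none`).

6

1 → no match
2 → no match
3 → no match
4 → no match
5 → no match
6 → match
7 → no match
8 → no match
9 → no match
10 → no match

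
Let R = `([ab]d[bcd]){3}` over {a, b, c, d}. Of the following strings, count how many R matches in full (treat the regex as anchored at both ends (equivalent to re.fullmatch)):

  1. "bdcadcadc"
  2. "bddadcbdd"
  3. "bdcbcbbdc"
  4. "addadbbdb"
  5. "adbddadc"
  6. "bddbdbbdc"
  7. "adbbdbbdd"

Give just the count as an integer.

5

1 → match
2 → match
3 → no match
4 → match
5 → no match
6 → match
7 → match
Total matched: 5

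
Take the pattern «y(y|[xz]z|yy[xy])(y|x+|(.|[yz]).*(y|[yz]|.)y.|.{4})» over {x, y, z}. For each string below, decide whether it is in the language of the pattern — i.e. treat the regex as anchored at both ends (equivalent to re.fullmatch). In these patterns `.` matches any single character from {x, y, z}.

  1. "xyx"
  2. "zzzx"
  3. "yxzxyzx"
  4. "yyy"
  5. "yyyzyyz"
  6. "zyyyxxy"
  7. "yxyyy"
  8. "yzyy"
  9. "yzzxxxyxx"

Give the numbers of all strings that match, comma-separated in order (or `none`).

3, 4, 5

1 → no match — must start with "y"
2 → no match — must start with "y"
3 → match
4 → match
5 → match
6 → no match — must start with "y"
7 → no match
8 → no match
9 → no match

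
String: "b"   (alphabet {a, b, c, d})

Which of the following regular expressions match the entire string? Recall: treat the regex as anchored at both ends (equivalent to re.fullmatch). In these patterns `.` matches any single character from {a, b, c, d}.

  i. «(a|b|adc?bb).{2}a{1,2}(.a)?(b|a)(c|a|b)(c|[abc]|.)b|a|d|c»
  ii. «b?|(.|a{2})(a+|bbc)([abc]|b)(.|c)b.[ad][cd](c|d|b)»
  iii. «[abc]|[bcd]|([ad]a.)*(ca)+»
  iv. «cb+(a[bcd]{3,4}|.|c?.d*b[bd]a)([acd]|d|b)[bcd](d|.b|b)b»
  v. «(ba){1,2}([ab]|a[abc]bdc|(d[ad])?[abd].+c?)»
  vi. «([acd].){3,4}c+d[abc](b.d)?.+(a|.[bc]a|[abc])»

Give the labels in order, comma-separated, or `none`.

i → no match
ii → match
iii → match
iv → no match — must start with "cb"
v → no match — must start with "ba"
vi → no match

ii, iii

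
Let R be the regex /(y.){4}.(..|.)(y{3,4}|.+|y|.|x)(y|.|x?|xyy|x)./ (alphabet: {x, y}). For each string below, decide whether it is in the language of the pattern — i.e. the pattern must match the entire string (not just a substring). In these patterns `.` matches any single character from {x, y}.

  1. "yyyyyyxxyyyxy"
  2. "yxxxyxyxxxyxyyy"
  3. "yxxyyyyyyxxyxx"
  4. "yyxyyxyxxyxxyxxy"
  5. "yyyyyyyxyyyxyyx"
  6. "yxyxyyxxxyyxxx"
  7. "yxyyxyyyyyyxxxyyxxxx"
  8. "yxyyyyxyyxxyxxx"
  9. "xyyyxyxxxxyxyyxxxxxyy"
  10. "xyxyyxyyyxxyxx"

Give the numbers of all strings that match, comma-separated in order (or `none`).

1 → no match
2 → no match
3 → no match
4 → no match
5 → match
6 → no match
7 → no match
8 → no match
9 → no match — must start with "y"
10 → no match — must start with "y"

5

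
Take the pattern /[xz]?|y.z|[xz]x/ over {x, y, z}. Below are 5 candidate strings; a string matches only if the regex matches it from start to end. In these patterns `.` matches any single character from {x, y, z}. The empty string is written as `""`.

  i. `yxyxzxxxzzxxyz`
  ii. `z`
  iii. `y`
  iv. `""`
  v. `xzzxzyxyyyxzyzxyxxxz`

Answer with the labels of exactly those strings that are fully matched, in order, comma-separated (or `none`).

ii, iv

i → no match
ii → match
iii → no match
iv → match
v → no match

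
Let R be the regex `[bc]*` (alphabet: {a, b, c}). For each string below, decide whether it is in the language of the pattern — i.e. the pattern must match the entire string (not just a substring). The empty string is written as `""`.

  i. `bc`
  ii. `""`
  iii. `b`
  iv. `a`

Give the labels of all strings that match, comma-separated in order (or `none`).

i. `bc` → match
ii. `""` → match
iii. `b` → match
iv. `a` → no match

i, ii, iii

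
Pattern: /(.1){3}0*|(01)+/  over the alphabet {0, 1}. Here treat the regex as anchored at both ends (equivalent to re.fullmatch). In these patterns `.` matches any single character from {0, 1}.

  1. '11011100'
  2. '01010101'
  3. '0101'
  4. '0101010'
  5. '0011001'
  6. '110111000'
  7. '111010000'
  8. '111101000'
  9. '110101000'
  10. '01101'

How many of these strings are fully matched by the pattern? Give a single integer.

1 → match
2 → match
3 → match
4 → match
5 → no match
6 → match
7 → no match
8 → match
9 → match
10 → no match
Total matched: 7

7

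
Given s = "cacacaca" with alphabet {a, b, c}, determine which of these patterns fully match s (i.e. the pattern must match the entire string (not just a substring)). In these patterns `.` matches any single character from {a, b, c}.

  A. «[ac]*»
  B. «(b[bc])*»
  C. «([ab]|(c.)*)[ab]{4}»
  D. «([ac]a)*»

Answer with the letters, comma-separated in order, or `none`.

A → match
B → no match
C → no match
D → match

A, D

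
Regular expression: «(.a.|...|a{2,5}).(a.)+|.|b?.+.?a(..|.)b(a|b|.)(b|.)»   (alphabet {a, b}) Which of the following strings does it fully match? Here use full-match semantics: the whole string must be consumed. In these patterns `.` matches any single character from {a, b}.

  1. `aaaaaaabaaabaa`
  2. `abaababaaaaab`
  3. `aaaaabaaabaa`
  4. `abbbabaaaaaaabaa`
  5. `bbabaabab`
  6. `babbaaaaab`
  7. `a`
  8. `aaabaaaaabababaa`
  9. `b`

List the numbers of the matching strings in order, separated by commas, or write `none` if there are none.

1 → match
2 → no match
3 → match
4 → match
5 → match
6 → match
7 → match
8 → match
9 → match

1, 3, 4, 5, 6, 7, 8, 9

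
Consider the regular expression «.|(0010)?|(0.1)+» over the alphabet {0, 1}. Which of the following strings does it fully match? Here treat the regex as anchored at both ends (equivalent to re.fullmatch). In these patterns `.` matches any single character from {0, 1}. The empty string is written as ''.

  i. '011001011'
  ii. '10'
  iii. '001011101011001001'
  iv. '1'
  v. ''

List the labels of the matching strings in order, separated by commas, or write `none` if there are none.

i. '011001011' → match
ii. '10' → no match
iii → no match
iv. '1' → match
v. '' → match

i, iv, v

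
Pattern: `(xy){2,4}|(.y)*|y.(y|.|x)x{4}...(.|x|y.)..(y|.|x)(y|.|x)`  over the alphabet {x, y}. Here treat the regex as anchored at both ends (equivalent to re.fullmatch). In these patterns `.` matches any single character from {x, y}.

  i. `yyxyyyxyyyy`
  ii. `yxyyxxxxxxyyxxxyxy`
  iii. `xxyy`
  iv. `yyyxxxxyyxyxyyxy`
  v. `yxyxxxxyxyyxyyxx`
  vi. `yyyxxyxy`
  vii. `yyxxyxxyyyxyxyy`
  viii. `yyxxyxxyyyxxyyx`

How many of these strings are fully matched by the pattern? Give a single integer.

i → no match
ii → no match
iii → no match
iv → match
v → match
vi → no match
vii → no match
viii → no match
Total matched: 2

2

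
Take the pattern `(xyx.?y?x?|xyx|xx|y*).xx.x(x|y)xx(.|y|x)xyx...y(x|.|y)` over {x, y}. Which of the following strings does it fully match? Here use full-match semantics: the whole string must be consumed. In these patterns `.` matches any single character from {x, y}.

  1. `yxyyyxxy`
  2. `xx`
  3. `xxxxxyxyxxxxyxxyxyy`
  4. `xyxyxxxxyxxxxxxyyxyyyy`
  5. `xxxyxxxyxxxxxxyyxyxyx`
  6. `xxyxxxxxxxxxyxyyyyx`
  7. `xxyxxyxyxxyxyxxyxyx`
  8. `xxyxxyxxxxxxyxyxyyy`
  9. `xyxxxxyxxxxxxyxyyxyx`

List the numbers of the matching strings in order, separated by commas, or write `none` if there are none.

1. `yxyyyxxy` → no match
2. `xx` → no match
3 → match
4 → no match
5 → no match
6 → match
7 → match
8 → match
9 → match

3, 6, 7, 8, 9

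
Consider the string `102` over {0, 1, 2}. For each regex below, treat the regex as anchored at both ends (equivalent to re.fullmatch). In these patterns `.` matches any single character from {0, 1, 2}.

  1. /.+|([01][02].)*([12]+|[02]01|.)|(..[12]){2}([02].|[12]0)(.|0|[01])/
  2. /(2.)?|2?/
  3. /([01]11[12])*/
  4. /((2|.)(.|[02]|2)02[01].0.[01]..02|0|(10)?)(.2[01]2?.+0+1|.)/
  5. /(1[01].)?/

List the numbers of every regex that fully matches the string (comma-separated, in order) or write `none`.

1, 4, 5

1 → match
2 → no match
3 → no match
4 → match
5 → match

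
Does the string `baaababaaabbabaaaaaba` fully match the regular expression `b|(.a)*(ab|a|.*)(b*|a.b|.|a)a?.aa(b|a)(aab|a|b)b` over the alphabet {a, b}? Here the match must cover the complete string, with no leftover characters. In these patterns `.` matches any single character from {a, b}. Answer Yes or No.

Every match must end with `b`, but `baaababaaabbabaaaaaba` does not.

No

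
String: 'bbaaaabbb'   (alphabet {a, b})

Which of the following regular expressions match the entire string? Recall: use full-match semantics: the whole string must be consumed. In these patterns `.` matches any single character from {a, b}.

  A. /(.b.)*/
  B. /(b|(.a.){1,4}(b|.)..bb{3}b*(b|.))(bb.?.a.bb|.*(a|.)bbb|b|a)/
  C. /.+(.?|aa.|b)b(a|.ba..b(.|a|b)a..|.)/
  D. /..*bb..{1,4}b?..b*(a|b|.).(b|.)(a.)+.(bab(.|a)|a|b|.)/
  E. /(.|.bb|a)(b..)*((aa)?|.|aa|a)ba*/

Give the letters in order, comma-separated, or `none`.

B, C

A → no match
B → match
C → match
D → no match
E → no match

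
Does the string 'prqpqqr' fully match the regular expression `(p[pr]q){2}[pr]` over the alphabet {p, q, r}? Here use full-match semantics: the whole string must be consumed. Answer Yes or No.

No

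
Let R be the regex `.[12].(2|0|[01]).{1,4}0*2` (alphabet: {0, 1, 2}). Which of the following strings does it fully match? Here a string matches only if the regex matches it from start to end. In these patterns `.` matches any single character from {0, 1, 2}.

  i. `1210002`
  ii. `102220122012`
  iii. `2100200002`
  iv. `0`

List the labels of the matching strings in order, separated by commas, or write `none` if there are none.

i → match
ii → no match
iii → match
iv → no match — must end with `2`

i, iii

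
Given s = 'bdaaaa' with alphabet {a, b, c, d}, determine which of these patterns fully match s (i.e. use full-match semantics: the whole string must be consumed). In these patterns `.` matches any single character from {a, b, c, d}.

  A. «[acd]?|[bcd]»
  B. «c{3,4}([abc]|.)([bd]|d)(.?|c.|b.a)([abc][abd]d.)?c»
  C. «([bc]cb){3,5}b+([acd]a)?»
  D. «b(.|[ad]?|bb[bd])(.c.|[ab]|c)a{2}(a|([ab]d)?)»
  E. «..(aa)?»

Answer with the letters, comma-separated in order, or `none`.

D

A → no match
B → no match — must start with 'c'
C → no match
D → match
E → no match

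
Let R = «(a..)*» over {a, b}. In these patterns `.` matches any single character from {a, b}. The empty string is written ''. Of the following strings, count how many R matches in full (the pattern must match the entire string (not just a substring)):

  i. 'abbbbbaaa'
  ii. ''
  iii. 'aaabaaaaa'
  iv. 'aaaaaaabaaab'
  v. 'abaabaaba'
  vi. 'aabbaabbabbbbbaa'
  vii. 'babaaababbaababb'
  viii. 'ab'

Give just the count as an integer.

i → no match
ii → match
iii → no match
iv → match
v → match
vi → no match
vii → no match
viii → no match
Total matched: 3

3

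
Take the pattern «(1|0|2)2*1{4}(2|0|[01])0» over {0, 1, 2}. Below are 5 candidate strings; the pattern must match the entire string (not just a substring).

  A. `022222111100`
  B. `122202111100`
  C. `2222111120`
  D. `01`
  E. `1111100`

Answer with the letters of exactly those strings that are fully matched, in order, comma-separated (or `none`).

A → match
B → no match
C → match
D → no match — must end with `0`
E → match

A, C, E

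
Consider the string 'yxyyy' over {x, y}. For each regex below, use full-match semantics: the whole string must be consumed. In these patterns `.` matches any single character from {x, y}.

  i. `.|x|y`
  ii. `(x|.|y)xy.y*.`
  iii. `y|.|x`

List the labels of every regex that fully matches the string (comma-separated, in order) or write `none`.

ii

i → no match
ii → match
iii → no match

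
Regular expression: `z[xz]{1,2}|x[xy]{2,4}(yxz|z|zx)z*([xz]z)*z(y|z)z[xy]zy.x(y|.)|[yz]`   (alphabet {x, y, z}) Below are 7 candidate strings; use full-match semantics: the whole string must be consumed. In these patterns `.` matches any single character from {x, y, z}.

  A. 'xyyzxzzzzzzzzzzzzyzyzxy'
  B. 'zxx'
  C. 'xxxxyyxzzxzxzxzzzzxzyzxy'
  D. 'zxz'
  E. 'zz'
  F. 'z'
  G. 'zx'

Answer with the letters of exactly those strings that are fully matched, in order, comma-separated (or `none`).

A → match
B. 'zxx' → match
C → match
D. 'zxz' → match
E. 'zz' → match
F. 'z' → match
G. 'zx' → match

A, B, C, D, E, F, G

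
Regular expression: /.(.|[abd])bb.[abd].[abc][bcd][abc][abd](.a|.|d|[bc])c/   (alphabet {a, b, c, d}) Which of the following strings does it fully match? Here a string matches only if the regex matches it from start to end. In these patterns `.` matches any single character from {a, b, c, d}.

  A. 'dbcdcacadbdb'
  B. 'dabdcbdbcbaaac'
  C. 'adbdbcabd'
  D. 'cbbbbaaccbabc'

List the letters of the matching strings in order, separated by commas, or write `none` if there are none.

A → no match — must end with 'c'
B → no match
C → no match — must end with 'c'
D → match

D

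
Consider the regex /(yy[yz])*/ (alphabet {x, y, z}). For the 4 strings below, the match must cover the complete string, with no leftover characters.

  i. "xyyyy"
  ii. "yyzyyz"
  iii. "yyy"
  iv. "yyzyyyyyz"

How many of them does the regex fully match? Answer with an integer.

3

i → no match
ii → match
iii → match
iv → match
Total matched: 3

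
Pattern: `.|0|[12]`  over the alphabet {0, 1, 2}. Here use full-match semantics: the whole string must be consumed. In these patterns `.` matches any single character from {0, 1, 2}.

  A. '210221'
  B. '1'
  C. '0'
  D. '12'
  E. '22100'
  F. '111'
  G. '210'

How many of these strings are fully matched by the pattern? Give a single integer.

2

A → no match
B → match
C → match
D → no match
E → no match
F → no match
G → no match
Total matched: 2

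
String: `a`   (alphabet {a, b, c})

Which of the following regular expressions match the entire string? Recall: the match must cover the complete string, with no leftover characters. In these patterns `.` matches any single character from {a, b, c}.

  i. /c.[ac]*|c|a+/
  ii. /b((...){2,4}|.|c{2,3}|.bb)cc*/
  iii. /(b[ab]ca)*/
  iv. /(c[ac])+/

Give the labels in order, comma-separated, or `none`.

i → match
ii → no match — must start with `b`
iii → no match
iv → no match — must start with `c`

i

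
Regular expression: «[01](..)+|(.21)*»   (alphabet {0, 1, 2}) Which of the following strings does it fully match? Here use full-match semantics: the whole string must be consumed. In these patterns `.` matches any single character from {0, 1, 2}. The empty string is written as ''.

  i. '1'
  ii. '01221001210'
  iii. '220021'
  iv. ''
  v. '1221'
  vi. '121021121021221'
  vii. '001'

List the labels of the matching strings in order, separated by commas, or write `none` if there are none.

ii, iv, vi, vii

i. '1' → no match
ii. '01221001210' → match
iii. '220021' → no match
iv. '' → match
v. '1221' → no match
vi → match
vii. '001' → match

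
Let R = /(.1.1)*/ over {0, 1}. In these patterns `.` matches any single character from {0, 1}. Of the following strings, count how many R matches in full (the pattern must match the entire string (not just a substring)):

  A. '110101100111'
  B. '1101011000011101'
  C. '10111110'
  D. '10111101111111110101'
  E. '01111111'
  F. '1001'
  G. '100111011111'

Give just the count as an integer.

1

A → no match
B → no match
C → no match
D → no match
E → match
F → no match
G → no match
Total matched: 1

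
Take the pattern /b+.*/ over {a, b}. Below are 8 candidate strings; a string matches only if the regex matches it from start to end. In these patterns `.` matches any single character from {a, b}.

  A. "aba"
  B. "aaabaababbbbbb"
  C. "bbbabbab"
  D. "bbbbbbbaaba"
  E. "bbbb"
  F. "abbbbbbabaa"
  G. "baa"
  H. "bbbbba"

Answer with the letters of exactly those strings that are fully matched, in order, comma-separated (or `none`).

A → no match — must start with "b"
B → no match — must start with "b"
C → match
D → match
E → match
F → no match — must start with "b"
G → match
H → match

C, D, E, G, H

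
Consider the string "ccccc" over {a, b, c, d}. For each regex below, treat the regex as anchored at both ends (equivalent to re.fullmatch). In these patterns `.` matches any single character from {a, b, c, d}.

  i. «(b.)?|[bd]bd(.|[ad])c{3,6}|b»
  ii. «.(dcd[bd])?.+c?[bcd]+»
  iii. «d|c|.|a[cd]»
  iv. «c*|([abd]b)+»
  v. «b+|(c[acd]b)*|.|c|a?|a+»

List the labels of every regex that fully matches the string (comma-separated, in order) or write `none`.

i → no match
ii → match
iii → no match
iv → match
v → no match

ii, iv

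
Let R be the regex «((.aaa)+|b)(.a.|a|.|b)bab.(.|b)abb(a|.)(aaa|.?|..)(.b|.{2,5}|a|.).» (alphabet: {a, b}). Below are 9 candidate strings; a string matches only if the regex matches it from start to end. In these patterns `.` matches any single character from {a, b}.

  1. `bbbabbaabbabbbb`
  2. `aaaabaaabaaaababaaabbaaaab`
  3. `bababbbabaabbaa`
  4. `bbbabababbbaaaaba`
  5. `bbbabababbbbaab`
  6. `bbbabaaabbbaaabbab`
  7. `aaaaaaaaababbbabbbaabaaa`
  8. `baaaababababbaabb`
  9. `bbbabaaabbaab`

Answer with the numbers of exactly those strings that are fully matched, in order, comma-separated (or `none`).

1 → match
2 → match
3 → no match
4 → match
5 → match
6 → match
7 → match
8 → match
9 → match

1, 2, 4, 5, 6, 7, 8, 9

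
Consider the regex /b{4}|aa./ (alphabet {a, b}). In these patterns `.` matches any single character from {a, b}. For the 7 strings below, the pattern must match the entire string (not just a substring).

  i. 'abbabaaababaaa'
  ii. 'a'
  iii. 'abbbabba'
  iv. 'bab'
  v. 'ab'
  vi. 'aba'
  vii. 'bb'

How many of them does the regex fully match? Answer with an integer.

0

i → no match
ii → no match
iii → no match
iv → no match
v → no match
vi → no match
vii → no match
Total matched: 0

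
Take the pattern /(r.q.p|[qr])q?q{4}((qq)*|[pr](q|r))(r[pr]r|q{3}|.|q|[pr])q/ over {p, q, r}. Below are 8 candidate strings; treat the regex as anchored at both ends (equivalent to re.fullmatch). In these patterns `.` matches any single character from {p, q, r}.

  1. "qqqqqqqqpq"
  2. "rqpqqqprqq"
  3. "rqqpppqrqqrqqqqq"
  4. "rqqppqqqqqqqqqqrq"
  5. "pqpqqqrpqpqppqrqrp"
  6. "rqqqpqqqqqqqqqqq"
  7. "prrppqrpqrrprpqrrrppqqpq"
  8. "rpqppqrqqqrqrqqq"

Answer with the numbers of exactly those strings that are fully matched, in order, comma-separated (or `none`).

1 → match
2 → no match
3 → no match
4 → match
5 → no match — must end with "q"
6 → match
7 → no match
8 → no match

1, 4, 6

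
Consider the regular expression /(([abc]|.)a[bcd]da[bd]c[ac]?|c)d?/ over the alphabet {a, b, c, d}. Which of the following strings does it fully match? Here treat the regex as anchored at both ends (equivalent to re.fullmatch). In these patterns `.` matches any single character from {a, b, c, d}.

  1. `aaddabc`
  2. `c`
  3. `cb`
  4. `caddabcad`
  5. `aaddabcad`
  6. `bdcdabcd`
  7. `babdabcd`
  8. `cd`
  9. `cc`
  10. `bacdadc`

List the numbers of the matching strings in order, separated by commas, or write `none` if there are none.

1, 2, 4, 5, 7, 8, 10

1. `aaddabc` → match
2. `c` → match
3. `cb` → no match
4. `caddabcad` → match
5. `aaddabcad` → match
6. `bdcdabcd` → no match
7. `babdabcd` → match
8. `cd` → match
9. `cc` → no match
10. `bacdadc` → match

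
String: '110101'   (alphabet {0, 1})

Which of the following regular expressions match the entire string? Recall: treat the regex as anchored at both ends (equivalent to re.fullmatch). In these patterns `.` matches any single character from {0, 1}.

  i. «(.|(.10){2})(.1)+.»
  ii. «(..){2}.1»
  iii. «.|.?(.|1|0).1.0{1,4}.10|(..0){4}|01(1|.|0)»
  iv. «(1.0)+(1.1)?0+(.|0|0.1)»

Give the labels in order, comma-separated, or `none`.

ii

i → no match
ii → match
iii → no match
iv → no match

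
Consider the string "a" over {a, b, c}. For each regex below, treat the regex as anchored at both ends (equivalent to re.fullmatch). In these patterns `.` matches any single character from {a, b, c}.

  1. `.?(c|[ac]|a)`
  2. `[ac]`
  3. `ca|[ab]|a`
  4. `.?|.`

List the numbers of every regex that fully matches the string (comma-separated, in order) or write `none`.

1 → match
2 → match
3 → match
4 → match

1, 2, 3, 4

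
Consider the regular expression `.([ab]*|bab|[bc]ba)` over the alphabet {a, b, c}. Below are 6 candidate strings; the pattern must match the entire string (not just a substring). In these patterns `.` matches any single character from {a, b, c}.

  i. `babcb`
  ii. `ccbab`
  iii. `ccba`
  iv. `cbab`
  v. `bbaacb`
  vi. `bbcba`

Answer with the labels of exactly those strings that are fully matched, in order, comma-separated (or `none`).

iii, iv

i. `babcb` → no match
ii. `ccbab` → no match
iii. `ccba` → match
iv. `cbab` → match
v. `bbaacb` → no match
vi. `bbcba` → no match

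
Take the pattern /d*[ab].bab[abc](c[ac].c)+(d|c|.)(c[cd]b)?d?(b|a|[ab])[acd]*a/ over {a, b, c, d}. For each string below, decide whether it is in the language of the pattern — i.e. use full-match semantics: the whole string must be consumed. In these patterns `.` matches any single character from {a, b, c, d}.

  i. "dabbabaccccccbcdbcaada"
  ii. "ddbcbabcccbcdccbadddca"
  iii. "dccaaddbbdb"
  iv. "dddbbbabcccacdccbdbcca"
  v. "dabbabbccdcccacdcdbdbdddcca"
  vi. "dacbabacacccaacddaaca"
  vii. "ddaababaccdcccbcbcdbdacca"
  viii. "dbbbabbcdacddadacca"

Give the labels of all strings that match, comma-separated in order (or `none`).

i, ii, iv, v, vi, vii

i → match
ii → match
iii → no match — must end with "a"
iv → match
v → match
vi → match
vii → match
viii → no match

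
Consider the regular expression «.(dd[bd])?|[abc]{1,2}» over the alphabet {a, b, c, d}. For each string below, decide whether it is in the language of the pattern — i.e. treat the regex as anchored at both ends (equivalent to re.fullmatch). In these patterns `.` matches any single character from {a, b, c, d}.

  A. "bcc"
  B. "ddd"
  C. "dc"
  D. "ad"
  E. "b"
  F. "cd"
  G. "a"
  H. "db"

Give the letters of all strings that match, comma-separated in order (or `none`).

E, G

A → no match
B → no match
C → no match
D → no match
E → match
F → no match
G → match
H → no match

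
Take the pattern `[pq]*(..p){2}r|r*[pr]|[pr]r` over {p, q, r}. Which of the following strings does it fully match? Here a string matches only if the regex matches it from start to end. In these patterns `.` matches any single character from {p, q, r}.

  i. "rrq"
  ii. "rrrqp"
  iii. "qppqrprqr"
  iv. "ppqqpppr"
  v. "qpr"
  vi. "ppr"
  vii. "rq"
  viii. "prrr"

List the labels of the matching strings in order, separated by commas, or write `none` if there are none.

i → no match
ii → no match
iii → no match
iv → no match
v → no match
vi → no match
vii → no match
viii → no match

none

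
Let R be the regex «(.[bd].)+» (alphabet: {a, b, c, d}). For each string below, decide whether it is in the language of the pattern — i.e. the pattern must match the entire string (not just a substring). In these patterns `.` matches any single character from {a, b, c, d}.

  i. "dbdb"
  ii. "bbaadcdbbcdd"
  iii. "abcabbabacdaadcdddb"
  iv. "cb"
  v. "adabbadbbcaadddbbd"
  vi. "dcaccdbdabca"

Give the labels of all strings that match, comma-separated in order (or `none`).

ii

i → no match
ii → match
iii → no match
iv → no match
v → no match
vi → no match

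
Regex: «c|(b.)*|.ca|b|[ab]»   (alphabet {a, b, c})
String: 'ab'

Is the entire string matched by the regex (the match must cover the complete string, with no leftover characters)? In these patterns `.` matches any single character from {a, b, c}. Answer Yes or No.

No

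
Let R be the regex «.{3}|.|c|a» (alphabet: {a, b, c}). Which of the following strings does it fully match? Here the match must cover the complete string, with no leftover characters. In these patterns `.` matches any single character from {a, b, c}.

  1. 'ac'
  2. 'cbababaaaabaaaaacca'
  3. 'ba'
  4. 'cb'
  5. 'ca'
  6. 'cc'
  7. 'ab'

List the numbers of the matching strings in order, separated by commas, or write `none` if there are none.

none

1 → no match
2 → no match
3 → no match
4 → no match
5 → no match
6 → no match
7 → no match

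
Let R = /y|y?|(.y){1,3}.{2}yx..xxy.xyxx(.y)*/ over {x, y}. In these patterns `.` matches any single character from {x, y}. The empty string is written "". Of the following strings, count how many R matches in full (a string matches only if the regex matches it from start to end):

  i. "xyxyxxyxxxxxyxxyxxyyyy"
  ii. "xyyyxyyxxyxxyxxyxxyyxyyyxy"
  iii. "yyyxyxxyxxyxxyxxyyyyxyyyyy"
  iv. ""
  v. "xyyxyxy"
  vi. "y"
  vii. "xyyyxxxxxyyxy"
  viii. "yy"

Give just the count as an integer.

5

i → match
ii → match
iii → match
iv. "" → match
v. "xyyxyxy" → no match
vi. "y" → match
vii → no match
viii. "yy" → no match
Total matched: 5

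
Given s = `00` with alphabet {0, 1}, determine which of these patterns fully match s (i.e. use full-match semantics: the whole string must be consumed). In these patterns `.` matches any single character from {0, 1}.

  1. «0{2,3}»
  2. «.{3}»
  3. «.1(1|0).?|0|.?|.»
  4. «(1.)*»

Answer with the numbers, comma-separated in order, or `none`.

1

1 → match
2 → no match
3 → no match
4 → no match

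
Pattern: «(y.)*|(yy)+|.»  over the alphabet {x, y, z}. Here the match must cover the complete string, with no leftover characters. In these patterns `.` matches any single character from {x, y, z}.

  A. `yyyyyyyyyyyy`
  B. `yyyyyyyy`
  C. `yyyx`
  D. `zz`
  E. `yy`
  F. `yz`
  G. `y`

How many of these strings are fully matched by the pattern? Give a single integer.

A. `yyyyyyyyyyyy` → match
B. `yyyyyyyy` → match
C. `yyyx` → match
D. `zz` → no match
E. `yy` → match
F. `yz` → match
G. `y` → match
Total matched: 6

6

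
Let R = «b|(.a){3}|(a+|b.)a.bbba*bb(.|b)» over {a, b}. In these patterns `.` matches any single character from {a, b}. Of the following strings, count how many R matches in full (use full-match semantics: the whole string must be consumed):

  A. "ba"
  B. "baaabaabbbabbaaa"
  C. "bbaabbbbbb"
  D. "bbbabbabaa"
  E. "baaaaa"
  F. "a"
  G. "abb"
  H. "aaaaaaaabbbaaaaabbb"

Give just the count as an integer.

3

A. "ba" → no match
B → no match
C. "bbaabbbbbb" → match
D. "bbbabbabaa" → no match
E. "baaaaa" → match
F. "a" → no match
G. "abb" → no match
H → match
Total matched: 3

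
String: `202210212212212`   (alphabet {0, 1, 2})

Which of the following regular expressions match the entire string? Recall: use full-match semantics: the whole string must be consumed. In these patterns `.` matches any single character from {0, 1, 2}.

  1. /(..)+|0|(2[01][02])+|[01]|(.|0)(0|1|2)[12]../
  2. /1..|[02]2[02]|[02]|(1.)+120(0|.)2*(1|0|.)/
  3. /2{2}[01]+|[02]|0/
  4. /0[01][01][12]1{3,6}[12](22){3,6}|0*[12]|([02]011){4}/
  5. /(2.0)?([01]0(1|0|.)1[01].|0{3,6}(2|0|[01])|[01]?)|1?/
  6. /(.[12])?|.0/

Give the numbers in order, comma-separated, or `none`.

1

1 → match
2 → no match
3 → no match
4 → no match
5 → no match
6 → no match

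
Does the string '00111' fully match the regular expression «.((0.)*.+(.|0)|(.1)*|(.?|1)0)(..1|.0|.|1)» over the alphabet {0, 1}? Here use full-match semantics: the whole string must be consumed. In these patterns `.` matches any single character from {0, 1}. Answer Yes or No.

Yes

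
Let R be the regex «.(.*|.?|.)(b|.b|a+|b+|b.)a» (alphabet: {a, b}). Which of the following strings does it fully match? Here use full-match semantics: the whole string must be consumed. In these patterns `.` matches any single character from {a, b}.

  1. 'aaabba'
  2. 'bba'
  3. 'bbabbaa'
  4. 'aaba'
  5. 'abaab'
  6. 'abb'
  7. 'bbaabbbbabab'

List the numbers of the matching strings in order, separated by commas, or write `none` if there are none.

1 → match
2 → match
3 → match
4 → match
5 → no match — must end with 'a'
6 → no match — must end with 'a'
7 → no match — must end with 'a'

1, 2, 3, 4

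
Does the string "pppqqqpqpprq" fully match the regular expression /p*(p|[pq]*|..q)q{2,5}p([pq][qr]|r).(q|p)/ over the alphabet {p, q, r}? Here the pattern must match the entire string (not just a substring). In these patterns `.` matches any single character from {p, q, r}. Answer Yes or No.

No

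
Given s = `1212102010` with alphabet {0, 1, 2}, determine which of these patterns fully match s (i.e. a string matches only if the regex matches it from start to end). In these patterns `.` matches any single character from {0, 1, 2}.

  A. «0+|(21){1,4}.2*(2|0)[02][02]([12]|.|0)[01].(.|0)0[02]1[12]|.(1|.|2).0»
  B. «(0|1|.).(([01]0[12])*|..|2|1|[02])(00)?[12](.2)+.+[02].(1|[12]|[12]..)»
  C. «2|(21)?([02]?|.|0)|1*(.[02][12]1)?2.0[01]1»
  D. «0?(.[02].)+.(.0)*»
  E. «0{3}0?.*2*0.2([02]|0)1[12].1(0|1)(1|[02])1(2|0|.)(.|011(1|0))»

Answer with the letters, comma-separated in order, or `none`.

D

A → no match
B → no match
C → no match
D → match
E → no match — must start with `0`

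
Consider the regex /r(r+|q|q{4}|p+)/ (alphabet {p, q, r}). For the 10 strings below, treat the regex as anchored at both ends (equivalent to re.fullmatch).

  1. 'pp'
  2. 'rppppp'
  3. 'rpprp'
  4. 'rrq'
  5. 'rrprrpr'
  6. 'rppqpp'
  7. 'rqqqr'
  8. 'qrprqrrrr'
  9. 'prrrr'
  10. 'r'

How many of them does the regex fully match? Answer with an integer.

1

1. 'pp' → no match — must start with 'r'
2. 'rppppp' → match
3. 'rpprp' → no match
4. 'rrq' → no match
5. 'rrprrpr' → no match
6. 'rppqpp' → no match
7. 'rqqqr' → no match
8. 'qrprqrrrr' → no match — must start with 'r'
9. 'prrrr' → no match — must start with 'r'
10. 'r' → no match
Total matched: 1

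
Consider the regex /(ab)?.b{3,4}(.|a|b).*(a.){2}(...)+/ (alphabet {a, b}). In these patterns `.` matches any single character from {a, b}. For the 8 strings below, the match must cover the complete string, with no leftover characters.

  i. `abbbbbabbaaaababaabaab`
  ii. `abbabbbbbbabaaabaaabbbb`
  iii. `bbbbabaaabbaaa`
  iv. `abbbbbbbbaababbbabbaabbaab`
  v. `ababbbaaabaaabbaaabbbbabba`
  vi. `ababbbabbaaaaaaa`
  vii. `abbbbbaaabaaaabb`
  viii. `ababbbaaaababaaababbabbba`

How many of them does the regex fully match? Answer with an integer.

i → match
ii → no match
iii → no match
iv → match
v → match
vi → match
vii → match
viii → match
Total matched: 6

6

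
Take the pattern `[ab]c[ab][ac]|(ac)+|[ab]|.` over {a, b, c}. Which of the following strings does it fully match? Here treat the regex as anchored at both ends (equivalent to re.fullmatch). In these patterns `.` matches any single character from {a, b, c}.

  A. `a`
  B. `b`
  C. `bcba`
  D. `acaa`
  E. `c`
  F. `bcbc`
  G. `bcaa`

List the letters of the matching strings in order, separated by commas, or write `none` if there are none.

A. `a` → match
B. `b` → match
C. `bcba` → match
D. `acaa` → match
E. `c` → match
F. `bcbc` → match
G. `bcaa` → match

A, B, C, D, E, F, G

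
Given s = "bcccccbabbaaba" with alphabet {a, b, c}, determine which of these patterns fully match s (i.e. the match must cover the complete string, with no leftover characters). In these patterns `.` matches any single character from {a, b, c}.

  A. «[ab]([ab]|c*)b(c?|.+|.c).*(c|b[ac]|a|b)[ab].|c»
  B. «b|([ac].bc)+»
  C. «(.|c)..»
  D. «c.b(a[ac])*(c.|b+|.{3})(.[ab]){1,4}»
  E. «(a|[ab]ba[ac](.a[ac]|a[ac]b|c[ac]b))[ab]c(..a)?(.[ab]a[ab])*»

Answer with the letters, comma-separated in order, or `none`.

A → match
B → no match
C → no match
D → no match — must start with "c"
E → no match

A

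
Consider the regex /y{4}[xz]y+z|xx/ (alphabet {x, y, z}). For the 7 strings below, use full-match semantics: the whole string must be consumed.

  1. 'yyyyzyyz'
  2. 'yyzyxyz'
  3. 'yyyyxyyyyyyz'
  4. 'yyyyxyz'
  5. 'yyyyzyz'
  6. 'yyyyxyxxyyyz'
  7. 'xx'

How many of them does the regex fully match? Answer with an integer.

5

1 → match
2 → no match
3 → match
4 → match
5 → match
6 → no match
7 → match
Total matched: 5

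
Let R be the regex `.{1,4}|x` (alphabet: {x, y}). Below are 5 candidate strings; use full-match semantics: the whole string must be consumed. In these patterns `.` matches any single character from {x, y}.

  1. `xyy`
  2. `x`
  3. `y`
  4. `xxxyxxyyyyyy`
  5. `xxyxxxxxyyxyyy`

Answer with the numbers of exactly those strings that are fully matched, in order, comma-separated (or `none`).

1 → match
2 → match
3 → match
4 → no match
5 → no match

1, 2, 3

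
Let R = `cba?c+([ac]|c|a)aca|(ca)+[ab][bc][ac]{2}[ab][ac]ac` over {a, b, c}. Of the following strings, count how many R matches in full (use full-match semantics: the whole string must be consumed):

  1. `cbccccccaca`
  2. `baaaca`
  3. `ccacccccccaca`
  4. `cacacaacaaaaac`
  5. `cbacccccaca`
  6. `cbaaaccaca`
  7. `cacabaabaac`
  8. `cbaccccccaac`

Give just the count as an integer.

1 → match
2 → no match
3 → no match
4 → match
5 → match
6 → no match
7 → no match
8 → no match
Total matched: 3

3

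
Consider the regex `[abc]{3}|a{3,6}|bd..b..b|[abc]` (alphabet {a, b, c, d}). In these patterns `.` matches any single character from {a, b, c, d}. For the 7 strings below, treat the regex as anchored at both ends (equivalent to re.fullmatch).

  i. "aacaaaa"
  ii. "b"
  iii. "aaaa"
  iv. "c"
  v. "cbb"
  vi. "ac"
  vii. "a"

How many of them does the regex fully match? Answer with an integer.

i → no match
ii → match
iii → match
iv → match
v → match
vi → no match
vii → match
Total matched: 5

5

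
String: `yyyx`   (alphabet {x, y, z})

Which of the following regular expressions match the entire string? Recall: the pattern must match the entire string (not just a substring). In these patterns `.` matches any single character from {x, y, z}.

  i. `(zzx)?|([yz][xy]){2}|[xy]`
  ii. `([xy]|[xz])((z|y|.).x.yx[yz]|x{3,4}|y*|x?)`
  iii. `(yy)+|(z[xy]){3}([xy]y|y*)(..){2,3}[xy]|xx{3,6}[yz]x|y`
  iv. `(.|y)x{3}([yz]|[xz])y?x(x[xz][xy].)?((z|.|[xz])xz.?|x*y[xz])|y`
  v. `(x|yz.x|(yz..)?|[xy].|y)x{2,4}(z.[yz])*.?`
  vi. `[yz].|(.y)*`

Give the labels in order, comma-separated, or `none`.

i

i → match
ii → no match
iii → no match
iv → no match
v → no match
vi → no match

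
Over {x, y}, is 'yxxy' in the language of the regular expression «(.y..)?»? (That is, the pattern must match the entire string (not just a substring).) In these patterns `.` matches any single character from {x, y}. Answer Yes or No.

No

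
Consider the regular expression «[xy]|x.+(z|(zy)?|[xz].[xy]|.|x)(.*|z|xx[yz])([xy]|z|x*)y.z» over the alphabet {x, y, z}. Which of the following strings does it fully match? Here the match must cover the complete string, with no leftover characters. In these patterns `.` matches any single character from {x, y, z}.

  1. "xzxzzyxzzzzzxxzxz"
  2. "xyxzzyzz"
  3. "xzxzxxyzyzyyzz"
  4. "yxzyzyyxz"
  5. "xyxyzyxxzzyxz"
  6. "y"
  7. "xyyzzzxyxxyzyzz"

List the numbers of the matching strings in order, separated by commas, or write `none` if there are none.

1 → no match
2 → match
3 → match
4 → no match
5 → match
6 → match
7 → match

2, 3, 5, 6, 7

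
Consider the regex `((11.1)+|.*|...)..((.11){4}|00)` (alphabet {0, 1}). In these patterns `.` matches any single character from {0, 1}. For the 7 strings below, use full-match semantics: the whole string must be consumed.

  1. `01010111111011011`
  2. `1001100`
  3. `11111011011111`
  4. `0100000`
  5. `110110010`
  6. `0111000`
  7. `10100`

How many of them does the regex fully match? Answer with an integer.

6

1 → match
2 → match
3 → match
4 → match
5 → no match
6 → match
7 → match
Total matched: 6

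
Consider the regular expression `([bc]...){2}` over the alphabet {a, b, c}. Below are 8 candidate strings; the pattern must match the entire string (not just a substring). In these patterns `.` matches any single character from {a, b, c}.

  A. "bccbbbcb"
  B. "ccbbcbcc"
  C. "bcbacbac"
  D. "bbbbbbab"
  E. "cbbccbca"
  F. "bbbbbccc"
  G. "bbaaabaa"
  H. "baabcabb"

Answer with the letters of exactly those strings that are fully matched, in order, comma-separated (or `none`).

A, B, C, D, E, F, H

A. "bccbbbcb" → match
B. "ccbbcbcc" → match
C. "bcbacbac" → match
D. "bbbbbbab" → match
E. "cbbccbca" → match
F. "bbbbbccc" → match
G. "bbaaabaa" → no match
H. "baabcabb" → match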